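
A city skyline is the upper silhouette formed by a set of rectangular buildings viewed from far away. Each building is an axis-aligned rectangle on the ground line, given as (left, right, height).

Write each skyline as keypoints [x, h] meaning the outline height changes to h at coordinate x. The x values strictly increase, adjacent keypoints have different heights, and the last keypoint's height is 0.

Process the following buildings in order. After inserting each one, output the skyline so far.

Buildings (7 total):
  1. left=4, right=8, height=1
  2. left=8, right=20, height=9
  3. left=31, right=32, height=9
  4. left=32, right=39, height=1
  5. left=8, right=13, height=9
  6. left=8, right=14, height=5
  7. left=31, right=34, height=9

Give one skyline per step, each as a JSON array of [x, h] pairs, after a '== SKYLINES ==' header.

== SKYLINES ==
[[4,1],[8,0]]
[[4,1],[8,9],[20,0]]
[[4,1],[8,9],[20,0],[31,9],[32,0]]
[[4,1],[8,9],[20,0],[31,9],[32,1],[39,0]]
[[4,1],[8,9],[20,0],[31,9],[32,1],[39,0]]
[[4,1],[8,9],[20,0],[31,9],[32,1],[39,0]]
[[4,1],[8,9],[20,0],[31,9],[34,1],[39,0]]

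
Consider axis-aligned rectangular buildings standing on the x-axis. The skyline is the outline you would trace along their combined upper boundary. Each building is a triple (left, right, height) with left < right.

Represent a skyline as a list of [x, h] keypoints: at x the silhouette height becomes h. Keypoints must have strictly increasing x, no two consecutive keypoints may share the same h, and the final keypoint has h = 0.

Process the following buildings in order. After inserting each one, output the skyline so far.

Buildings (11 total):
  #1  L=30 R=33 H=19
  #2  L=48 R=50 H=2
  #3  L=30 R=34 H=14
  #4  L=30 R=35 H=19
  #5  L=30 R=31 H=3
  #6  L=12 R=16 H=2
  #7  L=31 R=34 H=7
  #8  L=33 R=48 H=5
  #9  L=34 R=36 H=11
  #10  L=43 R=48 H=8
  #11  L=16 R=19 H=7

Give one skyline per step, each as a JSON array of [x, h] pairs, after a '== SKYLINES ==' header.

== SKYLINES ==
[[30,19],[33,0]]
[[30,19],[33,0],[48,2],[50,0]]
[[30,19],[33,14],[34,0],[48,2],[50,0]]
[[30,19],[35,0],[48,2],[50,0]]
[[30,19],[35,0],[48,2],[50,0]]
[[12,2],[16,0],[30,19],[35,0],[48,2],[50,0]]
[[12,2],[16,0],[30,19],[35,0],[48,2],[50,0]]
[[12,2],[16,0],[30,19],[35,5],[48,2],[50,0]]
[[12,2],[16,0],[30,19],[35,11],[36,5],[48,2],[50,0]]
[[12,2],[16,0],[30,19],[35,11],[36,5],[43,8],[48,2],[50,0]]
[[12,2],[16,7],[19,0],[30,19],[35,11],[36,5],[43,8],[48,2],[50,0]]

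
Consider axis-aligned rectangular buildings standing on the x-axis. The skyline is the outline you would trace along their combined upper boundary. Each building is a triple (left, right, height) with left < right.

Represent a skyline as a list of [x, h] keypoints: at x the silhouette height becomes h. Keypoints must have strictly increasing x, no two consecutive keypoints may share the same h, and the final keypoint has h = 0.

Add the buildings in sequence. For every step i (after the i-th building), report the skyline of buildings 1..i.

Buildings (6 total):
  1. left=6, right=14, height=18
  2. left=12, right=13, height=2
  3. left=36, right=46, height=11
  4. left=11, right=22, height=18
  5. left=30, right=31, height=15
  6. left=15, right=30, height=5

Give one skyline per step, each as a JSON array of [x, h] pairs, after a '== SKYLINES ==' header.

== SKYLINES ==
[[6,18],[14,0]]
[[6,18],[14,0]]
[[6,18],[14,0],[36,11],[46,0]]
[[6,18],[22,0],[36,11],[46,0]]
[[6,18],[22,0],[30,15],[31,0],[36,11],[46,0]]
[[6,18],[22,5],[30,15],[31,0],[36,11],[46,0]]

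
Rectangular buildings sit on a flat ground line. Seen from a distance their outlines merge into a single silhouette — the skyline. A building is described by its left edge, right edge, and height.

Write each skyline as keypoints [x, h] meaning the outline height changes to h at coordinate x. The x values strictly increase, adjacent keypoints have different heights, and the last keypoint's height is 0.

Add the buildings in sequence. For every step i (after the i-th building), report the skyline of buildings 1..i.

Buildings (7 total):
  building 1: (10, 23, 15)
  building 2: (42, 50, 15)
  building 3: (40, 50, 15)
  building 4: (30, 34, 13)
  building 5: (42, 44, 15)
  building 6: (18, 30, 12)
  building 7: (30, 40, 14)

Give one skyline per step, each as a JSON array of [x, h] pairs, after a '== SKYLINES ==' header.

== SKYLINES ==
[[10,15],[23,0]]
[[10,15],[23,0],[42,15],[50,0]]
[[10,15],[23,0],[40,15],[50,0]]
[[10,15],[23,0],[30,13],[34,0],[40,15],[50,0]]
[[10,15],[23,0],[30,13],[34,0],[40,15],[50,0]]
[[10,15],[23,12],[30,13],[34,0],[40,15],[50,0]]
[[10,15],[23,12],[30,14],[40,15],[50,0]]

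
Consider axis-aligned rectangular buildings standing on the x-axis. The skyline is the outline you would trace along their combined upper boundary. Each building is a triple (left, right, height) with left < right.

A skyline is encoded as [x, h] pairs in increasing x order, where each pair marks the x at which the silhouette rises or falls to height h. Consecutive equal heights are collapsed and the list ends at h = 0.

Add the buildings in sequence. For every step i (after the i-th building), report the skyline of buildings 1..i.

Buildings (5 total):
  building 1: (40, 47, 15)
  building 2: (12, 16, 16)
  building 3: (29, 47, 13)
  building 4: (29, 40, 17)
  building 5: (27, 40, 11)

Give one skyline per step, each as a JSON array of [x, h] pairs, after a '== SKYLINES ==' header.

== SKYLINES ==
[[40,15],[47,0]]
[[12,16],[16,0],[40,15],[47,0]]
[[12,16],[16,0],[29,13],[40,15],[47,0]]
[[12,16],[16,0],[29,17],[40,15],[47,0]]
[[12,16],[16,0],[27,11],[29,17],[40,15],[47,0]]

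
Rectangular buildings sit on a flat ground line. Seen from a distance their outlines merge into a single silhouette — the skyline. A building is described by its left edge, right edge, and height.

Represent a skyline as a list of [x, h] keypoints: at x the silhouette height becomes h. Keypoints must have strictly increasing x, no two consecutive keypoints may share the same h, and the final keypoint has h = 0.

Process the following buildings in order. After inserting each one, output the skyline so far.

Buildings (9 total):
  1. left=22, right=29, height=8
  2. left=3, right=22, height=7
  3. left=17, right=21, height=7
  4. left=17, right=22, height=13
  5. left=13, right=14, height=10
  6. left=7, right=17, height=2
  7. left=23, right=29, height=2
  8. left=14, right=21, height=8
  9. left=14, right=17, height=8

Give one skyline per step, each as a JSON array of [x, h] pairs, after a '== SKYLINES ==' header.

== SKYLINES ==
[[22,8],[29,0]]
[[3,7],[22,8],[29,0]]
[[3,7],[22,8],[29,0]]
[[3,7],[17,13],[22,8],[29,0]]
[[3,7],[13,10],[14,7],[17,13],[22,8],[29,0]]
[[3,7],[13,10],[14,7],[17,13],[22,8],[29,0]]
[[3,7],[13,10],[14,7],[17,13],[22,8],[29,0]]
[[3,7],[13,10],[14,8],[17,13],[22,8],[29,0]]
[[3,7],[13,10],[14,8],[17,13],[22,8],[29,0]]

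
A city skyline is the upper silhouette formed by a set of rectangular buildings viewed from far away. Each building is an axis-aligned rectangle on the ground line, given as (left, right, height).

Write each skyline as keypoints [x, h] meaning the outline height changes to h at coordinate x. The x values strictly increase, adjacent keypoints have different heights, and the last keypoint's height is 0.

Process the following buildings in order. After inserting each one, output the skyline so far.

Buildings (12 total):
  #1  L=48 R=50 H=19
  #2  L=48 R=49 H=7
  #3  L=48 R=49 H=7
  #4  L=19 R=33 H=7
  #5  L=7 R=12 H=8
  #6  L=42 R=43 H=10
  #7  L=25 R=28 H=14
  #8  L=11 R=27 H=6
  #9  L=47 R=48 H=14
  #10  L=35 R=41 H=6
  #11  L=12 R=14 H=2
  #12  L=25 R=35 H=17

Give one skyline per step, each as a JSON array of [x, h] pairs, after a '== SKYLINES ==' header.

== SKYLINES ==
[[48,19],[50,0]]
[[48,19],[50,0]]
[[48,19],[50,0]]
[[19,7],[33,0],[48,19],[50,0]]
[[7,8],[12,0],[19,7],[33,0],[48,19],[50,0]]
[[7,8],[12,0],[19,7],[33,0],[42,10],[43,0],[48,19],[50,0]]
[[7,8],[12,0],[19,7],[25,14],[28,7],[33,0],[42,10],[43,0],[48,19],[50,0]]
[[7,8],[12,6],[19,7],[25,14],[28,7],[33,0],[42,10],[43,0],[48,19],[50,0]]
[[7,8],[12,6],[19,7],[25,14],[28,7],[33,0],[42,10],[43,0],[47,14],[48,19],[50,0]]
[[7,8],[12,6],[19,7],[25,14],[28,7],[33,0],[35,6],[41,0],[42,10],[43,0],[47,14],[48,19],[50,0]]
[[7,8],[12,6],[19,7],[25,14],[28,7],[33,0],[35,6],[41,0],[42,10],[43,0],[47,14],[48,19],[50,0]]
[[7,8],[12,6],[19,7],[25,17],[35,6],[41,0],[42,10],[43,0],[47,14],[48,19],[50,0]]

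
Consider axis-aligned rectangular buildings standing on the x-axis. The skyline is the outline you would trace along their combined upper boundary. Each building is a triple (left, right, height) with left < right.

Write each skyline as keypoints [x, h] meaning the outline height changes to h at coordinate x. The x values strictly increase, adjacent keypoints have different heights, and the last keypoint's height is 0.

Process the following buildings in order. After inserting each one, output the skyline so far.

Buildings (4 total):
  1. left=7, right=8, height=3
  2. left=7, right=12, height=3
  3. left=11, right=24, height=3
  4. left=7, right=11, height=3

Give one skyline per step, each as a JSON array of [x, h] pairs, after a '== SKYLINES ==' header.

== SKYLINES ==
[[7,3],[8,0]]
[[7,3],[12,0]]
[[7,3],[24,0]]
[[7,3],[24,0]]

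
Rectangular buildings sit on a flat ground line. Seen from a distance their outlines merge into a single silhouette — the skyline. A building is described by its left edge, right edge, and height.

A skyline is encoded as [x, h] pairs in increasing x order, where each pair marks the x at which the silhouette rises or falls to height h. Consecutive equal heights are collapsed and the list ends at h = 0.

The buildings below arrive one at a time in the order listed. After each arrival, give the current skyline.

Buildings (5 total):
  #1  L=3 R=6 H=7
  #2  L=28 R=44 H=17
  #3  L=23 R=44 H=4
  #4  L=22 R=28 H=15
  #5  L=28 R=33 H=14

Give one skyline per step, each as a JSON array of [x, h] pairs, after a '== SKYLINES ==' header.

== SKYLINES ==
[[3,7],[6,0]]
[[3,7],[6,0],[28,17],[44,0]]
[[3,7],[6,0],[23,4],[28,17],[44,0]]
[[3,7],[6,0],[22,15],[28,17],[44,0]]
[[3,7],[6,0],[22,15],[28,17],[44,0]]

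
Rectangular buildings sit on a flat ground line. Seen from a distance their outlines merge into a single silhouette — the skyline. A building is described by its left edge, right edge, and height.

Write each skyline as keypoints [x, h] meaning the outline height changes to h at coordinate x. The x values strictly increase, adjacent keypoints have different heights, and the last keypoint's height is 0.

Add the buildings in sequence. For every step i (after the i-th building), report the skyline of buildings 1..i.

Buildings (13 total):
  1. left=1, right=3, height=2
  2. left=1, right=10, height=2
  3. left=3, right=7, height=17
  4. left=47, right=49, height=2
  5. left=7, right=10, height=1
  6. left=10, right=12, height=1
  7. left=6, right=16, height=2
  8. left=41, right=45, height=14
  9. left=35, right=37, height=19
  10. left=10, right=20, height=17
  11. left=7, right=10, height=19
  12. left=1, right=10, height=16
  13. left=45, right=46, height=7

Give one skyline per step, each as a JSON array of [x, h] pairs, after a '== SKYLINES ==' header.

== SKYLINES ==
[[1,2],[3,0]]
[[1,2],[10,0]]
[[1,2],[3,17],[7,2],[10,0]]
[[1,2],[3,17],[7,2],[10,0],[47,2],[49,0]]
[[1,2],[3,17],[7,2],[10,0],[47,2],[49,0]]
[[1,2],[3,17],[7,2],[10,1],[12,0],[47,2],[49,0]]
[[1,2],[3,17],[7,2],[16,0],[47,2],[49,0]]
[[1,2],[3,17],[7,2],[16,0],[41,14],[45,0],[47,2],[49,0]]
[[1,2],[3,17],[7,2],[16,0],[35,19],[37,0],[41,14],[45,0],[47,2],[49,0]]
[[1,2],[3,17],[7,2],[10,17],[20,0],[35,19],[37,0],[41,14],[45,0],[47,2],[49,0]]
[[1,2],[3,17],[7,19],[10,17],[20,0],[35,19],[37,0],[41,14],[45,0],[47,2],[49,0]]
[[1,16],[3,17],[7,19],[10,17],[20,0],[35,19],[37,0],[41,14],[45,0],[47,2],[49,0]]
[[1,16],[3,17],[7,19],[10,17],[20,0],[35,19],[37,0],[41,14],[45,7],[46,0],[47,2],[49,0]]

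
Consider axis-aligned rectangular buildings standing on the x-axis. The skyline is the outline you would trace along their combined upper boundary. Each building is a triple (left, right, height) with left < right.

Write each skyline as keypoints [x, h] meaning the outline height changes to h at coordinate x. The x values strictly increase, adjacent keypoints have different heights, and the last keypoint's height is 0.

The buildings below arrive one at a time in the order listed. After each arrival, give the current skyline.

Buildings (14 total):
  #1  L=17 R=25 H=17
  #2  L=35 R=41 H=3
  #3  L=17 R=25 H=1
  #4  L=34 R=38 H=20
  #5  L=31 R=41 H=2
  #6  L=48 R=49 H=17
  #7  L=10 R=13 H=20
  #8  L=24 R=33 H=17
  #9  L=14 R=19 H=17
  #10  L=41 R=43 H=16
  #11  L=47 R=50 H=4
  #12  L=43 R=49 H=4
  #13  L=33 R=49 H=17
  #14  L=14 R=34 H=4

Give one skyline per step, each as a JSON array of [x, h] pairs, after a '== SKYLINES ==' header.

== SKYLINES ==
[[17,17],[25,0]]
[[17,17],[25,0],[35,3],[41,0]]
[[17,17],[25,0],[35,3],[41,0]]
[[17,17],[25,0],[34,20],[38,3],[41,0]]
[[17,17],[25,0],[31,2],[34,20],[38,3],[41,0]]
[[17,17],[25,0],[31,2],[34,20],[38,3],[41,0],[48,17],[49,0]]
[[10,20],[13,0],[17,17],[25,0],[31,2],[34,20],[38,3],[41,0],[48,17],[49,0]]
[[10,20],[13,0],[17,17],[33,2],[34,20],[38,3],[41,0],[48,17],[49,0]]
[[10,20],[13,0],[14,17],[33,2],[34,20],[38,3],[41,0],[48,17],[49,0]]
[[10,20],[13,0],[14,17],[33,2],[34,20],[38,3],[41,16],[43,0],[48,17],[49,0]]
[[10,20],[13,0],[14,17],[33,2],[34,20],[38,3],[41,16],[43,0],[47,4],[48,17],[49,4],[50,0]]
[[10,20],[13,0],[14,17],[33,2],[34,20],[38,3],[41,16],[43,4],[48,17],[49,4],[50,0]]
[[10,20],[13,0],[14,17],[34,20],[38,17],[49,4],[50,0]]
[[10,20],[13,0],[14,17],[34,20],[38,17],[49,4],[50,0]]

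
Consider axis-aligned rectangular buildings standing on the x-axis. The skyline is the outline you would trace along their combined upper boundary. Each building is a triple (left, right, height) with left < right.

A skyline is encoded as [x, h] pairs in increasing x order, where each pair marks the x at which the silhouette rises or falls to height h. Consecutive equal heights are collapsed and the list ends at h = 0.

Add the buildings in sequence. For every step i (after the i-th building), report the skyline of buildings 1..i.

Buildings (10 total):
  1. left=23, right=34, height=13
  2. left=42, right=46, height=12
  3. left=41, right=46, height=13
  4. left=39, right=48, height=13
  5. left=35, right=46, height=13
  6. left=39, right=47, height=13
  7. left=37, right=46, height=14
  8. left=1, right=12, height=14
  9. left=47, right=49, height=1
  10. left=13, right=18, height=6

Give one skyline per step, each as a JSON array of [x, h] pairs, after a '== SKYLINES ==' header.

== SKYLINES ==
[[23,13],[34,0]]
[[23,13],[34,0],[42,12],[46,0]]
[[23,13],[34,0],[41,13],[46,0]]
[[23,13],[34,0],[39,13],[48,0]]
[[23,13],[34,0],[35,13],[48,0]]
[[23,13],[34,0],[35,13],[48,0]]
[[23,13],[34,0],[35,13],[37,14],[46,13],[48,0]]
[[1,14],[12,0],[23,13],[34,0],[35,13],[37,14],[46,13],[48,0]]
[[1,14],[12,0],[23,13],[34,0],[35,13],[37,14],[46,13],[48,1],[49,0]]
[[1,14],[12,0],[13,6],[18,0],[23,13],[34,0],[35,13],[37,14],[46,13],[48,1],[49,0]]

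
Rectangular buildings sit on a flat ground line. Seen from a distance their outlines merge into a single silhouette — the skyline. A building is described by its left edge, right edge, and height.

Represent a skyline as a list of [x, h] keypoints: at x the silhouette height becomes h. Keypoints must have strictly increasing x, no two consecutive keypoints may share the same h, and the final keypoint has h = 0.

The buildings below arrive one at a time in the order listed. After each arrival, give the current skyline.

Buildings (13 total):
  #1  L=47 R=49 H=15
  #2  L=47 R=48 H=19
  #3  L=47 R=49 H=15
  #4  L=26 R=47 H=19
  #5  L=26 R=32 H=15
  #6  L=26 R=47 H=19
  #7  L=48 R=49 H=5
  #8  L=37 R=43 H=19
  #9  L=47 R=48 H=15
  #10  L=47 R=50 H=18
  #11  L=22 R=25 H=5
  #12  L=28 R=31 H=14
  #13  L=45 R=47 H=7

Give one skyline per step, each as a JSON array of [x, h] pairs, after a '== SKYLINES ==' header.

== SKYLINES ==
[[47,15],[49,0]]
[[47,19],[48,15],[49,0]]
[[47,19],[48,15],[49,0]]
[[26,19],[48,15],[49,0]]
[[26,19],[48,15],[49,0]]
[[26,19],[48,15],[49,0]]
[[26,19],[48,15],[49,0]]
[[26,19],[48,15],[49,0]]
[[26,19],[48,15],[49,0]]
[[26,19],[48,18],[50,0]]
[[22,5],[25,0],[26,19],[48,18],[50,0]]
[[22,5],[25,0],[26,19],[48,18],[50,0]]
[[22,5],[25,0],[26,19],[48,18],[50,0]]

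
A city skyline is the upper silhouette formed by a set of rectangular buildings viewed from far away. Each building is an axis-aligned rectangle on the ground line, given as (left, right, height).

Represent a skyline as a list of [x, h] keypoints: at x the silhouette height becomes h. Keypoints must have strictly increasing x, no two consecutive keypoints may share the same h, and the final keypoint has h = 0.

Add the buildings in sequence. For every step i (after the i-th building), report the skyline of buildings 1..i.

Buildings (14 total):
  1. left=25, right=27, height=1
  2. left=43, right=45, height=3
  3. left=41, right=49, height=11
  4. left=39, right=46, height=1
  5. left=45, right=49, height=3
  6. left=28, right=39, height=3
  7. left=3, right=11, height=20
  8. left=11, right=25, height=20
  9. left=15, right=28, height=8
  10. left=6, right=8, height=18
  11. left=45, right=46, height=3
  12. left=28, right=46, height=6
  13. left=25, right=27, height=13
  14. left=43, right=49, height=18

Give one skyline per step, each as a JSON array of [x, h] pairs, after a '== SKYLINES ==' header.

== SKYLINES ==
[[25,1],[27,0]]
[[25,1],[27,0],[43,3],[45,0]]
[[25,1],[27,0],[41,11],[49,0]]
[[25,1],[27,0],[39,1],[41,11],[49,0]]
[[25,1],[27,0],[39,1],[41,11],[49,0]]
[[25,1],[27,0],[28,3],[39,1],[41,11],[49,0]]
[[3,20],[11,0],[25,1],[27,0],[28,3],[39,1],[41,11],[49,0]]
[[3,20],[25,1],[27,0],[28,3],[39,1],[41,11],[49,0]]
[[3,20],[25,8],[28,3],[39,1],[41,11],[49,0]]
[[3,20],[25,8],[28,3],[39,1],[41,11],[49,0]]
[[3,20],[25,8],[28,3],[39,1],[41,11],[49,0]]
[[3,20],[25,8],[28,6],[41,11],[49,0]]
[[3,20],[25,13],[27,8],[28,6],[41,11],[49,0]]
[[3,20],[25,13],[27,8],[28,6],[41,11],[43,18],[49,0]]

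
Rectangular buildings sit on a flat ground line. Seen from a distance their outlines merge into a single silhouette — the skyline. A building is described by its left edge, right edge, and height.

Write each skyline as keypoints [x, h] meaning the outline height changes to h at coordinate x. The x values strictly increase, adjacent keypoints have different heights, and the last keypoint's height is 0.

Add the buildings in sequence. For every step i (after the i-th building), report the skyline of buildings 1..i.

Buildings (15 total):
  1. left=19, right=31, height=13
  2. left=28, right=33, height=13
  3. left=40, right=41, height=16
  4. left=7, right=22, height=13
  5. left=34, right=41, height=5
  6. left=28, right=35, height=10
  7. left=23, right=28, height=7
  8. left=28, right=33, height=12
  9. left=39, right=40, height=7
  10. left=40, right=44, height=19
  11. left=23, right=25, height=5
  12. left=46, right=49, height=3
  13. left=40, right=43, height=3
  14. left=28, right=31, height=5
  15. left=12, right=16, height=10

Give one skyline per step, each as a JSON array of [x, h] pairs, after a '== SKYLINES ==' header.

== SKYLINES ==
[[19,13],[31,0]]
[[19,13],[33,0]]
[[19,13],[33,0],[40,16],[41,0]]
[[7,13],[33,0],[40,16],[41,0]]
[[7,13],[33,0],[34,5],[40,16],[41,0]]
[[7,13],[33,10],[35,5],[40,16],[41,0]]
[[7,13],[33,10],[35,5],[40,16],[41,0]]
[[7,13],[33,10],[35,5],[40,16],[41,0]]
[[7,13],[33,10],[35,5],[39,7],[40,16],[41,0]]
[[7,13],[33,10],[35,5],[39,7],[40,19],[44,0]]
[[7,13],[33,10],[35,5],[39,7],[40,19],[44,0]]
[[7,13],[33,10],[35,5],[39,7],[40,19],[44,0],[46,3],[49,0]]
[[7,13],[33,10],[35,5],[39,7],[40,19],[44,0],[46,3],[49,0]]
[[7,13],[33,10],[35,5],[39,7],[40,19],[44,0],[46,3],[49,0]]
[[7,13],[33,10],[35,5],[39,7],[40,19],[44,0],[46,3],[49,0]]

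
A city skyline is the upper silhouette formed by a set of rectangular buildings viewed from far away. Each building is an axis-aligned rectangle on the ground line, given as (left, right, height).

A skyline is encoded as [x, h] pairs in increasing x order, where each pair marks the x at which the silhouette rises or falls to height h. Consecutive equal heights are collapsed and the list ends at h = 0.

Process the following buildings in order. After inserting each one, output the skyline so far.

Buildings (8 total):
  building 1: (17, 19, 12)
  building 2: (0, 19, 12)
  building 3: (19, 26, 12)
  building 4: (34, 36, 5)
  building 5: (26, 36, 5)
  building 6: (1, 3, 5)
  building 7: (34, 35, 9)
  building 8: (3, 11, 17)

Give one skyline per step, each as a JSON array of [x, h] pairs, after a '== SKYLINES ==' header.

== SKYLINES ==
[[17,12],[19,0]]
[[0,12],[19,0]]
[[0,12],[26,0]]
[[0,12],[26,0],[34,5],[36,0]]
[[0,12],[26,5],[36,0]]
[[0,12],[26,5],[36,0]]
[[0,12],[26,5],[34,9],[35,5],[36,0]]
[[0,12],[3,17],[11,12],[26,5],[34,9],[35,5],[36,0]]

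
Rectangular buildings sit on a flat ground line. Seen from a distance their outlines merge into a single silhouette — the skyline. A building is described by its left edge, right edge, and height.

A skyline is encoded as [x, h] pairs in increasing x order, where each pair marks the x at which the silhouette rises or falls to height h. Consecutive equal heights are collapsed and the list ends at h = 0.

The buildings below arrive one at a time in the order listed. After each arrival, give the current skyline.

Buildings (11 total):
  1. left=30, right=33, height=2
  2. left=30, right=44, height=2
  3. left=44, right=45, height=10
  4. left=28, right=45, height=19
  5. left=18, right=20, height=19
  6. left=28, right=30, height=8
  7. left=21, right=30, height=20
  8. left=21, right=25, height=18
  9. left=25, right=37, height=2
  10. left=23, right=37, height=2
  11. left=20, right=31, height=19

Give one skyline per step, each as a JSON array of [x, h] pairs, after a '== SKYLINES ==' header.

== SKYLINES ==
[[30,2],[33,0]]
[[30,2],[44,0]]
[[30,2],[44,10],[45,0]]
[[28,19],[45,0]]
[[18,19],[20,0],[28,19],[45,0]]
[[18,19],[20,0],[28,19],[45,0]]
[[18,19],[20,0],[21,20],[30,19],[45,0]]
[[18,19],[20,0],[21,20],[30,19],[45,0]]
[[18,19],[20,0],[21,20],[30,19],[45,0]]
[[18,19],[20,0],[21,20],[30,19],[45,0]]
[[18,19],[21,20],[30,19],[45,0]]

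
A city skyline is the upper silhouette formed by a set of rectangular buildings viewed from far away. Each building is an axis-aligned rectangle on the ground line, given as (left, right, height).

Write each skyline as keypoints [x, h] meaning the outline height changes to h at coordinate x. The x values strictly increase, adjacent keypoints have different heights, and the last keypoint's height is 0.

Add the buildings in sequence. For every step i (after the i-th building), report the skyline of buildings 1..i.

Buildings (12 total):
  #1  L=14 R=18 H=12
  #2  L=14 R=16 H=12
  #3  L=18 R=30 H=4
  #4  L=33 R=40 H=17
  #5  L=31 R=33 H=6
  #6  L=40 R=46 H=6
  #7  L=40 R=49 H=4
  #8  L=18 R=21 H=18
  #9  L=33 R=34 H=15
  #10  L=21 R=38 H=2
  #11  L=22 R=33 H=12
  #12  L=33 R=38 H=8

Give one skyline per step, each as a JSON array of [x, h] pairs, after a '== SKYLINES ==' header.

== SKYLINES ==
[[14,12],[18,0]]
[[14,12],[18,0]]
[[14,12],[18,4],[30,0]]
[[14,12],[18,4],[30,0],[33,17],[40,0]]
[[14,12],[18,4],[30,0],[31,6],[33,17],[40,0]]
[[14,12],[18,4],[30,0],[31,6],[33,17],[40,6],[46,0]]
[[14,12],[18,4],[30,0],[31,6],[33,17],[40,6],[46,4],[49,0]]
[[14,12],[18,18],[21,4],[30,0],[31,6],[33,17],[40,6],[46,4],[49,0]]
[[14,12],[18,18],[21,4],[30,0],[31,6],[33,17],[40,6],[46,4],[49,0]]
[[14,12],[18,18],[21,4],[30,2],[31,6],[33,17],[40,6],[46,4],[49,0]]
[[14,12],[18,18],[21,4],[22,12],[33,17],[40,6],[46,4],[49,0]]
[[14,12],[18,18],[21,4],[22,12],[33,17],[40,6],[46,4],[49,0]]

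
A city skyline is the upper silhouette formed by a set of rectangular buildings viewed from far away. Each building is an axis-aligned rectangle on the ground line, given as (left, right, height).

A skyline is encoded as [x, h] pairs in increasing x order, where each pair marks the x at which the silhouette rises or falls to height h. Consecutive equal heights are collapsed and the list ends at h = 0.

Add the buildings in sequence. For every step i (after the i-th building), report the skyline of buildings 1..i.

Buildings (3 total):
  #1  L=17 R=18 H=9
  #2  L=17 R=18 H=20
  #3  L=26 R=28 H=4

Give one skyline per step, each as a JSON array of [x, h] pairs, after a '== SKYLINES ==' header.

== SKYLINES ==
[[17,9],[18,0]]
[[17,20],[18,0]]
[[17,20],[18,0],[26,4],[28,0]]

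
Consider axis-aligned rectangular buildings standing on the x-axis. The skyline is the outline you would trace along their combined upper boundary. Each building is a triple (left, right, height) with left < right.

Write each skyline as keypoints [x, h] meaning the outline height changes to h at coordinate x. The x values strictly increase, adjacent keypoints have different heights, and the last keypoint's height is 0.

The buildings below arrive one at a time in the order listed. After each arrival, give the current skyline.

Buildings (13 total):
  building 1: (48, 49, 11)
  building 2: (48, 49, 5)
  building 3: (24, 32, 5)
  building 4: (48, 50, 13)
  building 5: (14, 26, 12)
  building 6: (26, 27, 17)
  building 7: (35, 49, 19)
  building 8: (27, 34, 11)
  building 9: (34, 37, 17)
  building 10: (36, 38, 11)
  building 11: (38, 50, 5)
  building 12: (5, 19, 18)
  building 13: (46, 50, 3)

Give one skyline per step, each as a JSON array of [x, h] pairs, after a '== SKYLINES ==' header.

== SKYLINES ==
[[48,11],[49,0]]
[[48,11],[49,0]]
[[24,5],[32,0],[48,11],[49,0]]
[[24,5],[32,0],[48,13],[50,0]]
[[14,12],[26,5],[32,0],[48,13],[50,0]]
[[14,12],[26,17],[27,5],[32,0],[48,13],[50,0]]
[[14,12],[26,17],[27,5],[32,0],[35,19],[49,13],[50,0]]
[[14,12],[26,17],[27,11],[34,0],[35,19],[49,13],[50,0]]
[[14,12],[26,17],[27,11],[34,17],[35,19],[49,13],[50,0]]
[[14,12],[26,17],[27,11],[34,17],[35,19],[49,13],[50,0]]
[[14,12],[26,17],[27,11],[34,17],[35,19],[49,13],[50,0]]
[[5,18],[19,12],[26,17],[27,11],[34,17],[35,19],[49,13],[50,0]]
[[5,18],[19,12],[26,17],[27,11],[34,17],[35,19],[49,13],[50,0]]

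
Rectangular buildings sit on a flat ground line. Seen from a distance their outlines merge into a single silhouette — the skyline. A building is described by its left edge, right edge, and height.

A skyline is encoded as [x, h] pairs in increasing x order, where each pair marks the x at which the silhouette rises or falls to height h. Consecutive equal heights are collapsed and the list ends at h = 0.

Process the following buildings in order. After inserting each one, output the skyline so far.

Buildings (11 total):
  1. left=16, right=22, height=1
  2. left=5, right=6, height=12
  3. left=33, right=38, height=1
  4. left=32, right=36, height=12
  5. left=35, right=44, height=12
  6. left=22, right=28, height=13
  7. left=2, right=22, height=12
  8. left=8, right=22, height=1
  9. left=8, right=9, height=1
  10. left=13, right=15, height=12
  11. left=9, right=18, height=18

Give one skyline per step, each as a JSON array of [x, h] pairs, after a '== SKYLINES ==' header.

== SKYLINES ==
[[16,1],[22,0]]
[[5,12],[6,0],[16,1],[22,0]]
[[5,12],[6,0],[16,1],[22,0],[33,1],[38,0]]
[[5,12],[6,0],[16,1],[22,0],[32,12],[36,1],[38,0]]
[[5,12],[6,0],[16,1],[22,0],[32,12],[44,0]]
[[5,12],[6,0],[16,1],[22,13],[28,0],[32,12],[44,0]]
[[2,12],[22,13],[28,0],[32,12],[44,0]]
[[2,12],[22,13],[28,0],[32,12],[44,0]]
[[2,12],[22,13],[28,0],[32,12],[44,0]]
[[2,12],[22,13],[28,0],[32,12],[44,0]]
[[2,12],[9,18],[18,12],[22,13],[28,0],[32,12],[44,0]]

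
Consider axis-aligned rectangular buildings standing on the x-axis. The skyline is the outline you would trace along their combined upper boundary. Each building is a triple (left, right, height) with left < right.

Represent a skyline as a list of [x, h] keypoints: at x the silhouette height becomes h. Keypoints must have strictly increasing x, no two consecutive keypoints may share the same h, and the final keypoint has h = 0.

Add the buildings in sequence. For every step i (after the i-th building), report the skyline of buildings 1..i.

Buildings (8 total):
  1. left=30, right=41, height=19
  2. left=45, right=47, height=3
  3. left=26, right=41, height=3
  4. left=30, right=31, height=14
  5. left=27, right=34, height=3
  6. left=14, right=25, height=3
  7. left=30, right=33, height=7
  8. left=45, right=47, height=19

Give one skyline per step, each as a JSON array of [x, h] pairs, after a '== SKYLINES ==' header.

== SKYLINES ==
[[30,19],[41,0]]
[[30,19],[41,0],[45,3],[47,0]]
[[26,3],[30,19],[41,0],[45,3],[47,0]]
[[26,3],[30,19],[41,0],[45,3],[47,0]]
[[26,3],[30,19],[41,0],[45,3],[47,0]]
[[14,3],[25,0],[26,3],[30,19],[41,0],[45,3],[47,0]]
[[14,3],[25,0],[26,3],[30,19],[41,0],[45,3],[47,0]]
[[14,3],[25,0],[26,3],[30,19],[41,0],[45,19],[47,0]]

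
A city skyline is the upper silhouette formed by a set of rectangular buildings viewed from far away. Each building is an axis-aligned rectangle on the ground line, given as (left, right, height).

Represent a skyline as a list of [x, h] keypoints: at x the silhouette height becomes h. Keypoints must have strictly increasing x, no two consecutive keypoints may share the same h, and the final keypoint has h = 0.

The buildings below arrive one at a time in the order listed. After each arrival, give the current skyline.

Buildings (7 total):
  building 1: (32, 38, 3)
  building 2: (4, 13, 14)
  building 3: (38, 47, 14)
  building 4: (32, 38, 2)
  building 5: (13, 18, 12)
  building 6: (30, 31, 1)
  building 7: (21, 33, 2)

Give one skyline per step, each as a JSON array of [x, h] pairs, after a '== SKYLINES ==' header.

== SKYLINES ==
[[32,3],[38,0]]
[[4,14],[13,0],[32,3],[38,0]]
[[4,14],[13,0],[32,3],[38,14],[47,0]]
[[4,14],[13,0],[32,3],[38,14],[47,0]]
[[4,14],[13,12],[18,0],[32,3],[38,14],[47,0]]
[[4,14],[13,12],[18,0],[30,1],[31,0],[32,3],[38,14],[47,0]]
[[4,14],[13,12],[18,0],[21,2],[32,3],[38,14],[47,0]]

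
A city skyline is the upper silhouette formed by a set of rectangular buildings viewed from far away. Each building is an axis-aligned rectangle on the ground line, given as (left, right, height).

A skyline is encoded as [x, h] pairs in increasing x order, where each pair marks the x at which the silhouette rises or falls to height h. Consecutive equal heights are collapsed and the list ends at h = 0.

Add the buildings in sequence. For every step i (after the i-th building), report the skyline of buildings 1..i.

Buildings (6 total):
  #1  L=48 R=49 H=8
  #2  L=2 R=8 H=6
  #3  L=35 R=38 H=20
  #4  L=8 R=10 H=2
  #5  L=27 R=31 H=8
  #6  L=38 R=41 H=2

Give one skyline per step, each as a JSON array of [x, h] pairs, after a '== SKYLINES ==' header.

== SKYLINES ==
[[48,8],[49,0]]
[[2,6],[8,0],[48,8],[49,0]]
[[2,6],[8,0],[35,20],[38,0],[48,8],[49,0]]
[[2,6],[8,2],[10,0],[35,20],[38,0],[48,8],[49,0]]
[[2,6],[8,2],[10,0],[27,8],[31,0],[35,20],[38,0],[48,8],[49,0]]
[[2,6],[8,2],[10,0],[27,8],[31,0],[35,20],[38,2],[41,0],[48,8],[49,0]]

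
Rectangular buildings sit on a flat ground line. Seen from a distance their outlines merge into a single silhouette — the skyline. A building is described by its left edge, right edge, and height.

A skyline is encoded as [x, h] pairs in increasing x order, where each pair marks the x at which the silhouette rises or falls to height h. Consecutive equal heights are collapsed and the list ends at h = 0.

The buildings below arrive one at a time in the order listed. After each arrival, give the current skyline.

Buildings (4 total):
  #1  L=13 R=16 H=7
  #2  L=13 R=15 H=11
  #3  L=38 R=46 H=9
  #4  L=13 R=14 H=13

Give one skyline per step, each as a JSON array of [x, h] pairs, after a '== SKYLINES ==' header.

== SKYLINES ==
[[13,7],[16,0]]
[[13,11],[15,7],[16,0]]
[[13,11],[15,7],[16,0],[38,9],[46,0]]
[[13,13],[14,11],[15,7],[16,0],[38,9],[46,0]]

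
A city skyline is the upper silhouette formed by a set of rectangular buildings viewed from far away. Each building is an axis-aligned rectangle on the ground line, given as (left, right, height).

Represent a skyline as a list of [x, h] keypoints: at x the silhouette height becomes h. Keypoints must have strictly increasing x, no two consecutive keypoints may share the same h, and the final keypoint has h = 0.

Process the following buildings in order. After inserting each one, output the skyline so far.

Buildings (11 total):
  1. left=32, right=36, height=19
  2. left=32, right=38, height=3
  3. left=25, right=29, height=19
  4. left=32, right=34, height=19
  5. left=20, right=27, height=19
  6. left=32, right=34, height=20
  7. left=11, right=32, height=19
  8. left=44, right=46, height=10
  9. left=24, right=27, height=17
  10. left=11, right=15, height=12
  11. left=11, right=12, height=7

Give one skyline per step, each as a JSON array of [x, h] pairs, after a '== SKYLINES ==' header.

== SKYLINES ==
[[32,19],[36,0]]
[[32,19],[36,3],[38,0]]
[[25,19],[29,0],[32,19],[36,3],[38,0]]
[[25,19],[29,0],[32,19],[36,3],[38,0]]
[[20,19],[29,0],[32,19],[36,3],[38,0]]
[[20,19],[29,0],[32,20],[34,19],[36,3],[38,0]]
[[11,19],[32,20],[34,19],[36,3],[38,0]]
[[11,19],[32,20],[34,19],[36,3],[38,0],[44,10],[46,0]]
[[11,19],[32,20],[34,19],[36,3],[38,0],[44,10],[46,0]]
[[11,19],[32,20],[34,19],[36,3],[38,0],[44,10],[46,0]]
[[11,19],[32,20],[34,19],[36,3],[38,0],[44,10],[46,0]]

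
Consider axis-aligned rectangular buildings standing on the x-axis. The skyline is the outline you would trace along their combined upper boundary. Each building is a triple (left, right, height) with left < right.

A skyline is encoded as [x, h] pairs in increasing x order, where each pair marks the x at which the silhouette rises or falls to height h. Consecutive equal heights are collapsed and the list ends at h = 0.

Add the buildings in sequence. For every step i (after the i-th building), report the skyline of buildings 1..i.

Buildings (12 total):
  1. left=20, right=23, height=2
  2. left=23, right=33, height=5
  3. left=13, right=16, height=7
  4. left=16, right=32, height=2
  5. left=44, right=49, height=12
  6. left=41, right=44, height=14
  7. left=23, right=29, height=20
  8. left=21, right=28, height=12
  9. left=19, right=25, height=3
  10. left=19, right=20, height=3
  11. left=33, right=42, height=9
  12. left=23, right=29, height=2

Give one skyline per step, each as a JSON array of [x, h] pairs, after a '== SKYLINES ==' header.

== SKYLINES ==
[[20,2],[23,0]]
[[20,2],[23,5],[33,0]]
[[13,7],[16,0],[20,2],[23,5],[33,0]]
[[13,7],[16,2],[23,5],[33,0]]
[[13,7],[16,2],[23,5],[33,0],[44,12],[49,0]]
[[13,7],[16,2],[23,5],[33,0],[41,14],[44,12],[49,0]]
[[13,7],[16,2],[23,20],[29,5],[33,0],[41,14],[44,12],[49,0]]
[[13,7],[16,2],[21,12],[23,20],[29,5],[33,0],[41,14],[44,12],[49,0]]
[[13,7],[16,2],[19,3],[21,12],[23,20],[29,5],[33,0],[41,14],[44,12],[49,0]]
[[13,7],[16,2],[19,3],[21,12],[23,20],[29,5],[33,0],[41,14],[44,12],[49,0]]
[[13,7],[16,2],[19,3],[21,12],[23,20],[29,5],[33,9],[41,14],[44,12],[49,0]]
[[13,7],[16,2],[19,3],[21,12],[23,20],[29,5],[33,9],[41,14],[44,12],[49,0]]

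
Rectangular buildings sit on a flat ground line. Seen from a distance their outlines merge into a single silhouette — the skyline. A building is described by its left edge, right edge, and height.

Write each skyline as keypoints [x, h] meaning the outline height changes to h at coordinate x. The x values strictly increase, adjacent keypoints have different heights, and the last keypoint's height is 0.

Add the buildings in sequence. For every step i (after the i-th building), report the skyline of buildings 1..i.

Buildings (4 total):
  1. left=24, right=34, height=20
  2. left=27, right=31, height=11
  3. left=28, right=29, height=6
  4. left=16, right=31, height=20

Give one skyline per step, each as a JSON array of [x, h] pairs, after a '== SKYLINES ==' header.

== SKYLINES ==
[[24,20],[34,0]]
[[24,20],[34,0]]
[[24,20],[34,0]]
[[16,20],[34,0]]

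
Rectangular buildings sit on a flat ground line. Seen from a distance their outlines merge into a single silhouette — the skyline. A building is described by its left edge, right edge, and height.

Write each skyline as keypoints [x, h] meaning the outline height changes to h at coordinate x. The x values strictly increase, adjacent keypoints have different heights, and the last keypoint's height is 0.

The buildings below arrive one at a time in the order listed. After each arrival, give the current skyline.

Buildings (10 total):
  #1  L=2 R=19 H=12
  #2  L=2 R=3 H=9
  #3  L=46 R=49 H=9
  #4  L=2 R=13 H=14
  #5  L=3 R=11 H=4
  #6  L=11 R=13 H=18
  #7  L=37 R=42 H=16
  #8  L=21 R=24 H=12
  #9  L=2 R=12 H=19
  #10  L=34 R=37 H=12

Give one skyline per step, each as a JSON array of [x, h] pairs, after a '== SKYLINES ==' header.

== SKYLINES ==
[[2,12],[19,0]]
[[2,12],[19,0]]
[[2,12],[19,0],[46,9],[49,0]]
[[2,14],[13,12],[19,0],[46,9],[49,0]]
[[2,14],[13,12],[19,0],[46,9],[49,0]]
[[2,14],[11,18],[13,12],[19,0],[46,9],[49,0]]
[[2,14],[11,18],[13,12],[19,0],[37,16],[42,0],[46,9],[49,0]]
[[2,14],[11,18],[13,12],[19,0],[21,12],[24,0],[37,16],[42,0],[46,9],[49,0]]
[[2,19],[12,18],[13,12],[19,0],[21,12],[24,0],[37,16],[42,0],[46,9],[49,0]]
[[2,19],[12,18],[13,12],[19,0],[21,12],[24,0],[34,12],[37,16],[42,0],[46,9],[49,0]]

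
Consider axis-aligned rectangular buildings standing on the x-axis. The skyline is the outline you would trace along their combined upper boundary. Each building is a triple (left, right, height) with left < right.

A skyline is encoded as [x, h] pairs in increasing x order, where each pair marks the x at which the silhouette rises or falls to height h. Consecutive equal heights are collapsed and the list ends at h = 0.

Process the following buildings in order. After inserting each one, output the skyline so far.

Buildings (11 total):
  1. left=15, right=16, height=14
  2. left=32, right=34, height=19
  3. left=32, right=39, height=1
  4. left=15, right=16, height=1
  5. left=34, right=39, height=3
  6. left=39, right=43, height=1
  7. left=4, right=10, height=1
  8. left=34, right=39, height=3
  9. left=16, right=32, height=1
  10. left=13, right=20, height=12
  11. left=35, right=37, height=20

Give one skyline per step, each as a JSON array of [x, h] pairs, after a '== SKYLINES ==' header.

== SKYLINES ==
[[15,14],[16,0]]
[[15,14],[16,0],[32,19],[34,0]]
[[15,14],[16,0],[32,19],[34,1],[39,0]]
[[15,14],[16,0],[32,19],[34,1],[39,0]]
[[15,14],[16,0],[32,19],[34,3],[39,0]]
[[15,14],[16,0],[32,19],[34,3],[39,1],[43,0]]
[[4,1],[10,0],[15,14],[16,0],[32,19],[34,3],[39,1],[43,0]]
[[4,1],[10,0],[15,14],[16,0],[32,19],[34,3],[39,1],[43,0]]
[[4,1],[10,0],[15,14],[16,1],[32,19],[34,3],[39,1],[43,0]]
[[4,1],[10,0],[13,12],[15,14],[16,12],[20,1],[32,19],[34,3],[39,1],[43,0]]
[[4,1],[10,0],[13,12],[15,14],[16,12],[20,1],[32,19],[34,3],[35,20],[37,3],[39,1],[43,0]]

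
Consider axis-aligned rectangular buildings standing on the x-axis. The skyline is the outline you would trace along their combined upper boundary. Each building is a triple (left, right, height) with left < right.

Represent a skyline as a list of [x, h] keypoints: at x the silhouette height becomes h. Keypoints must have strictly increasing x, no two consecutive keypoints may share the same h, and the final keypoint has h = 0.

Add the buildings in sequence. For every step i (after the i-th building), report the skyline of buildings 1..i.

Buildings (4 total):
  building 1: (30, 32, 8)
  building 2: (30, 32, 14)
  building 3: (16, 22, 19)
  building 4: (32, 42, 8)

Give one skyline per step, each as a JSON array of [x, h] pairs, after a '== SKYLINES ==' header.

== SKYLINES ==
[[30,8],[32,0]]
[[30,14],[32,0]]
[[16,19],[22,0],[30,14],[32,0]]
[[16,19],[22,0],[30,14],[32,8],[42,0]]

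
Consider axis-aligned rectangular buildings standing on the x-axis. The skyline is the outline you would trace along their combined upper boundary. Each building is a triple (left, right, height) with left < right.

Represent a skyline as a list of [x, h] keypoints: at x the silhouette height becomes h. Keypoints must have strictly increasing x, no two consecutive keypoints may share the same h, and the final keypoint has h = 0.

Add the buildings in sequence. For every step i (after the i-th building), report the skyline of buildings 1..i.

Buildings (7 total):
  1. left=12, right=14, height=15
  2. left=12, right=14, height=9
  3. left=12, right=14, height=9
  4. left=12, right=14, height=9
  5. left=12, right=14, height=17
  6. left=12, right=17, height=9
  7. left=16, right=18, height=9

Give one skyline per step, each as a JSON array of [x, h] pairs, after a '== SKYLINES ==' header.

== SKYLINES ==
[[12,15],[14,0]]
[[12,15],[14,0]]
[[12,15],[14,0]]
[[12,15],[14,0]]
[[12,17],[14,0]]
[[12,17],[14,9],[17,0]]
[[12,17],[14,9],[18,0]]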